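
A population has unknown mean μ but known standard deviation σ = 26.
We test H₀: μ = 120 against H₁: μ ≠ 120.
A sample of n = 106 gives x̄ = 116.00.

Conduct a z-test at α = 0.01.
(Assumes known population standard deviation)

Standard error: SE = σ/√n = 26/√106 = 2.5253
z-statistic: z = (x̄ - μ₀)/SE = (116.00 - 120)/2.5253 = -1.5840
Critical value: ±2.576
p-value = 0.1132
Decision: fail to reject H₀

Answer: z = -1.5840, fail to reject H₀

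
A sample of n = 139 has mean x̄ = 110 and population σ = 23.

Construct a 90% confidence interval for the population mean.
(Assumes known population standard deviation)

Confidence level: 90%, α = 0.1
z_0.05 = 1.645
SE = σ/√n = 23/√139 = 1.9508
Margin of error = 1.645 × 1.9508 = 3.2091
CI: x̄ ± margin = 110 ± 3.2091
CI: (106.7909, 113.2091)

Answer: (106.7909, 113.2091)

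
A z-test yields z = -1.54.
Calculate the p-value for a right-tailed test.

Answer: p-value ≈ 0.9382

Derivation:
For z = -1.54:
p = P(Z > -1.54) = 1 - Φ(-1.54) = 0.9382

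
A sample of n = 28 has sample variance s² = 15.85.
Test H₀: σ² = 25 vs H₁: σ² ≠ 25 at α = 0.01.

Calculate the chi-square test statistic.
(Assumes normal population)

df = n - 1 = 27
χ² = (n-1)s²/σ₀² = 27×15.85/25 = 17.1180
Critical values: χ²_{0.995,27} = 11.808, χ²_{0.005,27} = 49.645
Rejection region: χ² < 11.808 or χ² > 49.645
Decision: fail to reject H₀

Answer: χ² = 17.1180, fail to reject H₀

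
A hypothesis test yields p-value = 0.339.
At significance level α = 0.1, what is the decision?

Compare p-value to α:
0.339 ≥ 0.1
Decision: fail to reject H₀

Answer: fail to reject H₀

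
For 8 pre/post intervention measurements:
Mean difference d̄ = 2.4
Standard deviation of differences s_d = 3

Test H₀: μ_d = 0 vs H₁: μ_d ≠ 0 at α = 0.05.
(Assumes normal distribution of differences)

df = n - 1 = 7
SE = s_d/√n = 3/√8 = 1.0607
t = d̄/SE = 2.4/1.0607 = 2.2627
Critical value: t_{0.025,7} = ±2.365
p-value ≈ 0.0581
Decision: fail to reject H₀

Answer: t = 2.2627, fail to reject H₀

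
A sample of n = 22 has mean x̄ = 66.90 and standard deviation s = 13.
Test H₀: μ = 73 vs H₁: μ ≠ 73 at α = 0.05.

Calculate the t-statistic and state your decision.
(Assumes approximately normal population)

df = n - 1 = 21
SE = s/√n = 13/√22 = 2.7716
t = (x̄ - μ₀)/SE = (66.90 - 73)/2.7716 = -2.2009
Critical value: t_{0.025,21} = ±2.080
p-value ≈ 0.0391
Decision: reject H₀

Answer: t = -2.2009, reject H₀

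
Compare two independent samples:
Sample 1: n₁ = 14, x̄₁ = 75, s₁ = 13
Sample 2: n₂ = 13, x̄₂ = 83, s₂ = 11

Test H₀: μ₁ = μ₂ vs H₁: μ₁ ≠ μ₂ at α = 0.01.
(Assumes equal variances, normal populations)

Answer: t = -1.7192, fail to reject H₀

Derivation:
Pooled variance: s²_p = [13×13² + 12×11²]/(25) = 145.9600
s_p = 12.0814
SE = s_p×√(1/n₁ + 1/n₂) = 12.0814×√(1/14 + 1/13) = 4.6533
t = (x̄₁ - x̄₂)/SE = (75 - 83)/4.6533 = -1.7192
df = 25, t-critical = ±2.787
Decision: fail to reject H₀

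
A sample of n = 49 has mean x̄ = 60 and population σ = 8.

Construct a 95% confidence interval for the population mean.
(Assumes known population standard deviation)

Answer: (57.7599, 62.2401)

Derivation:
Confidence level: 95%, α = 0.05
z_0.025 = 1.960
SE = σ/√n = 8/√49 = 1.1429
Margin of error = 1.960 × 1.1429 = 2.2401
CI: x̄ ± margin = 60 ± 2.2401
CI: (57.7599, 62.2401)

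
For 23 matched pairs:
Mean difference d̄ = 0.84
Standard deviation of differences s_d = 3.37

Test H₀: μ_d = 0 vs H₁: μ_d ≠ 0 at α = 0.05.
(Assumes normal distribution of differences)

Answer: t = 1.1954, fail to reject H₀

Derivation:
df = n - 1 = 22
SE = s_d/√n = 3.37/√23 = 0.7027
t = d̄/SE = 0.84/0.7027 = 1.1954
Critical value: t_{0.025,22} = ±2.074
p-value ≈ 0.2447
Decision: fail to reject H₀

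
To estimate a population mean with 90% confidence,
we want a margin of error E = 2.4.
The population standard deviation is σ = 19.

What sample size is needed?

Answer: n = 170

Derivation:
z_0.05 = 1.645
n = (z×σ/E)² = (1.645×19/2.4)²
n = 169.5964
Round up: n = 170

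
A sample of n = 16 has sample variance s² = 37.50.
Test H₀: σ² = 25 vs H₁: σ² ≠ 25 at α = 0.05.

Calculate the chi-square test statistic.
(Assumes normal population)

Answer: χ² = 22.5000, fail to reject H₀

Derivation:
df = n - 1 = 15
χ² = (n-1)s²/σ₀² = 15×37.50/25 = 22.5000
Critical values: χ²_{0.975,15} = 6.262, χ²_{0.025,15} = 27.488
Rejection region: χ² < 6.262 or χ² > 27.488
Decision: fail to reject H₀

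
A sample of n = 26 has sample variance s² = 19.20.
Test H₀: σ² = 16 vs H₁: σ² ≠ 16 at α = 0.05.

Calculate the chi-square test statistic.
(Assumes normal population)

Answer: χ² = 30.0000, fail to reject H₀

Derivation:
df = n - 1 = 25
χ² = (n-1)s²/σ₀² = 25×19.20/16 = 30.0000
Critical values: χ²_{0.975,25} = 13.120, χ²_{0.025,25} = 40.646
Rejection region: χ² < 13.120 or χ² > 40.646
Decision: fail to reject H₀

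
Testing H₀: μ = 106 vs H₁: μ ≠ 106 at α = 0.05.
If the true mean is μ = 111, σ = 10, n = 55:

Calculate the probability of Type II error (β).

Answer: β ≈ 0.0402

Derivation:
SE = σ/√n = 10/√55 = 1.3484
Critical values: μ₀ ± z_0.025×SE = 106 ± 1.960×1.3484
Acceptance region: (103.3571, 108.6429)
Under H₁ (μ = 111): z_high = (108.6429 - 111)/1.3484 = -1.7481, z_low = (103.3571 - 111)/1.3484 = -5.6681
β = P(not reject | H₁) = Φ(-1.7481) - Φ(-5.6681) ≈ 0.0402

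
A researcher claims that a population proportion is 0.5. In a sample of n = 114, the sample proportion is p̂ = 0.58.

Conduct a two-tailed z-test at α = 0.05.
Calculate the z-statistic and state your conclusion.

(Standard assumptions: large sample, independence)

H₀: p = 0.5, H₁: p ≠ 0.5
Standard error: SE = √(p₀(1-p₀)/n) = √(0.5×0.5/114) = 0.046829
z-statistic: z = (p̂ - p₀)/SE = (0.58 - 0.5)/0.046829 = 1.7083
Critical value: z_0.025 = ±1.960
p-value = 0.0876
Decision: fail to reject H₀ at α = 0.05

Answer: z = 1.7083, fail to reject H₀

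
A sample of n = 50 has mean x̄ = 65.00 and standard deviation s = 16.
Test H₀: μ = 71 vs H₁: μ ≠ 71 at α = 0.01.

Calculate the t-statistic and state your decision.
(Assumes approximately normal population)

Answer: t = -2.6517, fail to reject H₀

Derivation:
df = n - 1 = 49
SE = s/√n = 16/√50 = 2.2627
t = (x̄ - μ₀)/SE = (65.00 - 71)/2.2627 = -2.6517
Critical value: t_{0.005,49} = ±2.680
p-value ≈ 0.0108
Decision: fail to reject H₀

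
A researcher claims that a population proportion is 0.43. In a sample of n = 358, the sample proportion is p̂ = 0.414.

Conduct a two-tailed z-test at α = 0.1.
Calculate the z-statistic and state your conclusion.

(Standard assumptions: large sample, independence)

Answer: z = -0.6115, fail to reject H₀

Derivation:
H₀: p = 0.43, H₁: p ≠ 0.43
Standard error: SE = √(p₀(1-p₀)/n) = √(0.43×0.57/358) = 0.026166
z-statistic: z = (p̂ - p₀)/SE = (0.414 - 0.43)/0.026166 = -0.6115
Critical value: z_0.05 = ±1.645
p-value = 0.5409
Decision: fail to reject H₀ at α = 0.1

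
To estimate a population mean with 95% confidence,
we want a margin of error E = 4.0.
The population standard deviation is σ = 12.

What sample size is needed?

z_0.025 = 1.960
n = (z×σ/E)² = (1.960×12/4.0)²
n = 34.5744
Round up: n = 35

Answer: n = 35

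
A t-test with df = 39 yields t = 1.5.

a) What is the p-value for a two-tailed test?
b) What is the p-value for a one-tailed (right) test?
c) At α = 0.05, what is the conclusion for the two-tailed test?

Using t-distribution with df = 39:
a) Two-tailed: p = 2×P(T > 1.5) = 0.1417
b) One-tailed: p = P(T > 1.5) = 0.0708
c) 0.1417 ≥ 0.05, fail to reject H₀

Answer: a) 0.1417, b) 0.0708, c) fail to reject H₀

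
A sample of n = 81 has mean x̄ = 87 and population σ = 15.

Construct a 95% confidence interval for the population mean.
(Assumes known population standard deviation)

Confidence level: 95%, α = 0.05
z_0.025 = 1.960
SE = σ/√n = 15/√81 = 1.6667
Margin of error = 1.960 × 1.6667 = 3.2667
CI: x̄ ± margin = 87 ± 3.2667
CI: (83.7333, 90.2667)

Answer: (83.7333, 90.2667)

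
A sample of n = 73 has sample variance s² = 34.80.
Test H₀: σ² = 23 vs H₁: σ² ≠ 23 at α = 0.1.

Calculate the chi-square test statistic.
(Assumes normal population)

df = n - 1 = 72
χ² = (n-1)s²/σ₀² = 72×34.80/23 = 108.9391
Critical values: χ²_{0.95,72} = 53.462, χ²_{0.05,72} = 92.808
Rejection region: χ² < 53.462 or χ² > 92.808
Decision: reject H₀

Answer: χ² = 108.9391, reject H₀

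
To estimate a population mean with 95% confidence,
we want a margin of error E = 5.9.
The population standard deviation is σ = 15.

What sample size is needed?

Answer: n = 25

Derivation:
z_0.025 = 1.960
n = (z×σ/E)² = (1.960×15/5.9)²
n = 24.8308
Round up: n = 25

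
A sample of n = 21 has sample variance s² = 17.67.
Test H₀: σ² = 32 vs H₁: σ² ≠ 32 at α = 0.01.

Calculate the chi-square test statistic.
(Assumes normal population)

df = n - 1 = 20
χ² = (n-1)s²/σ₀² = 20×17.67/32 = 11.0438
Critical values: χ²_{0.995,20} = 7.434, χ²_{0.005,20} = 39.997
Rejection region: χ² < 7.434 or χ² > 39.997
Decision: fail to reject H₀

Answer: χ² = 11.0438, fail to reject H₀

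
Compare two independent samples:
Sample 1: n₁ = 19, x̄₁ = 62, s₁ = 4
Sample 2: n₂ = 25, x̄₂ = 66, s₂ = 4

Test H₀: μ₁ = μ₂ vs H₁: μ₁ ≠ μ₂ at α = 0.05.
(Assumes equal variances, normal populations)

Answer: t = -3.2857, reject H₀

Derivation:
Pooled variance: s²_p = [18×4² + 24×4²]/(42) = 16.0000
s_p = 4.0000
SE = s_p×√(1/n₁ + 1/n₂) = 4.0000×√(1/19 + 1/25) = 1.2174
t = (x̄₁ - x̄₂)/SE = (62 - 66)/1.2174 = -3.2857
df = 42, t-critical = ±2.018
Decision: reject H₀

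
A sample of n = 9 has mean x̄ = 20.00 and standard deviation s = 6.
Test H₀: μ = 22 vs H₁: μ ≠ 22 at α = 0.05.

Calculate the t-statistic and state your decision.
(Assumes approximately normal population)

df = n - 1 = 8
SE = s/√n = 6/√9 = 2.0000
t = (x̄ - μ₀)/SE = (20.00 - 22)/2.0000 = -1.0000
Critical value: t_{0.025,8} = ±2.306
p-value ≈ 0.3466
Decision: fail to reject H₀

Answer: t = -1.0000, fail to reject H₀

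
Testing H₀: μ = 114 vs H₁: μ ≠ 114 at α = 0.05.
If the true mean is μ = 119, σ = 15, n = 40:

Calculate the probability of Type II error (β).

SE = σ/√n = 15/√40 = 2.3717
Critical values: μ₀ ± z_0.025×SE = 114 ± 1.960×2.3717
Acceptance region: (109.3515, 118.6485)
Under H₁ (μ = 119): z_high = (118.6485 - 119)/2.3717 = -0.1482, z_low = (109.3515 - 119)/2.3717 = -4.0682
β = P(not reject | H₁) = Φ(-0.1482) - Φ(-4.0682) ≈ 0.4411

Answer: β ≈ 0.4411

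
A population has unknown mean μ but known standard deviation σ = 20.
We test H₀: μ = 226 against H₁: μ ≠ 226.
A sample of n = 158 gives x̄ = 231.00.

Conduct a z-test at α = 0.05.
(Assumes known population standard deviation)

Standard error: SE = σ/√n = 20/√158 = 1.5911
z-statistic: z = (x̄ - μ₀)/SE = (231.00 - 226)/1.5911 = 3.1425
Critical value: ±1.960
p-value = 0.0017
Decision: reject H₀

Answer: z = 3.1425, reject H₀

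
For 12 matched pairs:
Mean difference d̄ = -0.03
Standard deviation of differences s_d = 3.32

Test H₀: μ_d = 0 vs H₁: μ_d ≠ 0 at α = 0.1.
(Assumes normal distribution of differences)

Answer: t = -0.0313, fail to reject H₀

Derivation:
df = n - 1 = 11
SE = s_d/√n = 3.32/√12 = 0.9584
t = d̄/SE = -0.03/0.9584 = -0.0313
Critical value: t_{0.05,11} = ±1.796
p-value ≈ 0.9756
Decision: fail to reject H₀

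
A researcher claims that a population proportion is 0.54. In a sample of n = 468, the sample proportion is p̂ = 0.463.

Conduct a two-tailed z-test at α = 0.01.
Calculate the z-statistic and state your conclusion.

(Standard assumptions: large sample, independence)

H₀: p = 0.54, H₁: p ≠ 0.54
Standard error: SE = √(p₀(1-p₀)/n) = √(0.54×0.46/468) = 0.023038
z-statistic: z = (p̂ - p₀)/SE = (0.463 - 0.54)/0.023038 = -3.3423
Critical value: z_0.005 = ±2.576
p-value = 0.0008
Decision: reject H₀ at α = 0.01

Answer: z = -3.3423, reject H₀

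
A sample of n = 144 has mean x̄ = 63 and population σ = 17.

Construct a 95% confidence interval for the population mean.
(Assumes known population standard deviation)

Answer: (60.2233, 65.7767)

Derivation:
Confidence level: 95%, α = 0.05
z_0.025 = 1.960
SE = σ/√n = 17/√144 = 1.4167
Margin of error = 1.960 × 1.4167 = 2.7767
CI: x̄ ± margin = 63 ± 2.7767
CI: (60.2233, 65.7767)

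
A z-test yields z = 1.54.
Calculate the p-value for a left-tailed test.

Answer: p-value ≈ 0.9382

Derivation:
For z = 1.54:
p = P(Z < 1.54) = Φ(1.54) = 0.9382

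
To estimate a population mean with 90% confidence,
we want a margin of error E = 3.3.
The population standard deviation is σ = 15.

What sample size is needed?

Answer: n = 56

Derivation:
z_0.05 = 1.645
n = (z×σ/E)² = (1.645×15/3.3)²
n = 55.9096
Round up: n = 56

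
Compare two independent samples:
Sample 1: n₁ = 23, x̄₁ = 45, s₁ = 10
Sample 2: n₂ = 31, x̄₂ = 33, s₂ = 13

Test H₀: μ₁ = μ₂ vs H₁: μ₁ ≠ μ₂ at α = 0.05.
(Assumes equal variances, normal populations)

Pooled variance: s²_p = [22×10² + 30×13²]/(52) = 139.8077
s_p = 11.8240
SE = s_p×√(1/n₁ + 1/n₂) = 11.8240×√(1/23 + 1/31) = 3.2540
t = (x̄₁ - x̄₂)/SE = (45 - 33)/3.2540 = 3.6878
df = 52, t-critical = ±2.007
Decision: reject H₀

Answer: t = 3.6878, reject H₀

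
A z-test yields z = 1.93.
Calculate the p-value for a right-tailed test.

For z = 1.93:
p = P(Z > 1.93) = 1 - Φ(1.93) = 0.0268

Answer: p-value ≈ 0.0268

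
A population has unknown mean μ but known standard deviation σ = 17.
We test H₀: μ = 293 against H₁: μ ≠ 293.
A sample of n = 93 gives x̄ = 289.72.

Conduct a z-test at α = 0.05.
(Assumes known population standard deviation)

Answer: z = -1.8607, fail to reject H₀

Derivation:
Standard error: SE = σ/√n = 17/√93 = 1.7628
z-statistic: z = (x̄ - μ₀)/SE = (289.72 - 293)/1.7628 = -1.8607
Critical value: ±1.960
p-value = 0.0628
Decision: fail to reject H₀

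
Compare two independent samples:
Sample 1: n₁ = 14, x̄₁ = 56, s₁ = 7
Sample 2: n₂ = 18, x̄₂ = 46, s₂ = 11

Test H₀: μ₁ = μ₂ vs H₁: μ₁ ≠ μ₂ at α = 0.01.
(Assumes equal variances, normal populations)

Pooled variance: s²_p = [13×7² + 17×11²]/(30) = 89.8000
s_p = 9.4763
SE = s_p×√(1/n₁ + 1/n₂) = 9.4763×√(1/14 + 1/18) = 3.3769
t = (x̄₁ - x̄₂)/SE = (56 - 46)/3.3769 = 2.9613
df = 30, t-critical = ±2.750
Decision: reject H₀

Answer: t = 2.9613, reject H₀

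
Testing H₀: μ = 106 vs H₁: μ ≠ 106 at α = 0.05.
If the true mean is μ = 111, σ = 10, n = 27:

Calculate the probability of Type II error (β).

SE = σ/√n = 10/√27 = 1.9245
Critical values: μ₀ ± z_0.025×SE = 106 ± 1.960×1.9245
Acceptance region: (102.2280, 109.7720)
Under H₁ (μ = 111): z_high = (109.7720 - 111)/1.9245 = -0.6381, z_low = (102.2280 - 111)/1.9245 = -4.5581
β = P(not reject | H₁) = Φ(-0.6381) - Φ(-4.5581) ≈ 0.2617

Answer: β ≈ 0.2617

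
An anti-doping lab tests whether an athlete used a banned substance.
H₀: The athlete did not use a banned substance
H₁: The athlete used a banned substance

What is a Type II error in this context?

Answer: Failing to detect doping in an athlete who used a banned substance

Derivation:
A Type I error (probability α) occurs when we reject a true H₀.
A Type II error (probability β) occurs when we fail to reject a false H₀.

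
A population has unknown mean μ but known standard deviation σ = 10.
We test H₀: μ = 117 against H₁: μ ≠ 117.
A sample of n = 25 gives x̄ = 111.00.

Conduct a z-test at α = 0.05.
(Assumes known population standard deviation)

Answer: z = -3.0000, reject H₀

Derivation:
Standard error: SE = σ/√n = 10/√25 = 2.0000
z-statistic: z = (x̄ - μ₀)/SE = (111.00 - 117)/2.0000 = -3.0000
Critical value: ±1.960
p-value = 0.0027
Decision: reject H₀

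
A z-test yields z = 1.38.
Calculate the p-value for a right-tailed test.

For z = 1.38:
p = P(Z > 1.38) = 1 - Φ(1.38) = 0.0838

Answer: p-value ≈ 0.0838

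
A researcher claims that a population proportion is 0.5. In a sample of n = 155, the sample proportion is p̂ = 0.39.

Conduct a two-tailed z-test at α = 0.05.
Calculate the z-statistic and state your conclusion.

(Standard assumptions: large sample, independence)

H₀: p = 0.5, H₁: p ≠ 0.5
Standard error: SE = √(p₀(1-p₀)/n) = √(0.5×0.5/155) = 0.040161
z-statistic: z = (p̂ - p₀)/SE = (0.39 - 0.5)/0.040161 = -2.7390
Critical value: z_0.025 = ±1.960
p-value = 0.0062
Decision: reject H₀ at α = 0.05

Answer: z = -2.7390, reject H₀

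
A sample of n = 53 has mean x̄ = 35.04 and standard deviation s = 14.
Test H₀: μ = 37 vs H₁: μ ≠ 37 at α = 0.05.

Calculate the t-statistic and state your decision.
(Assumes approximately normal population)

df = n - 1 = 52
SE = s/√n = 14/√53 = 1.9230
t = (x̄ - μ₀)/SE = (35.04 - 37)/1.9230 = -1.0192
Critical value: t_{0.025,52} = ±2.007
p-value ≈ 0.3128
Decision: fail to reject H₀

Answer: t = -1.0192, fail to reject H₀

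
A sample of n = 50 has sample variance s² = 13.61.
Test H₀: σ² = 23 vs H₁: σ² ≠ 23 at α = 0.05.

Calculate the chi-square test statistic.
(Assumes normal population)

df = n - 1 = 49
χ² = (n-1)s²/σ₀² = 49×13.61/23 = 28.9952
Critical values: χ²_{0.975,49} = 31.555, χ²_{0.025,49} = 70.222
Rejection region: χ² < 31.555 or χ² > 70.222
Decision: reject H₀

Answer: χ² = 28.9952, reject H₀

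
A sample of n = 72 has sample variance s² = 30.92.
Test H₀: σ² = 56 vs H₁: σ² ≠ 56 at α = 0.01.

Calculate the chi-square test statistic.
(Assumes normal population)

Answer: χ² = 39.2021, reject H₀

Derivation:
df = n - 1 = 71
χ² = (n-1)s²/σ₀² = 71×30.92/56 = 39.2021
Critical values: χ²_{0.995,71} = 44.058, χ²_{0.005,71} = 105.432
Rejection region: χ² < 44.058 or χ² > 105.432
Decision: reject H₀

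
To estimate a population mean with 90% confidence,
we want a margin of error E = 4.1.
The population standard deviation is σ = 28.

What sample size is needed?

Answer: n = 127

Derivation:
z_0.05 = 1.645
n = (z×σ/E)² = (1.645×28/4.1)²
n = 126.2060
Round up: n = 127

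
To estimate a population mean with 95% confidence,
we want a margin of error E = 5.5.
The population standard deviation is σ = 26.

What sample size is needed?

Answer: n = 86

Derivation:
z_0.025 = 1.960
n = (z×σ/E)² = (1.960×26/5.5)²
n = 85.8486
Round up: n = 86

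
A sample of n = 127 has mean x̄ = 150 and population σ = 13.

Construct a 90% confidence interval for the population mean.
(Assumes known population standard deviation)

Confidence level: 90%, α = 0.1
z_0.05 = 1.645
SE = σ/√n = 13/√127 = 1.1536
Margin of error = 1.645 × 1.1536 = 1.8977
CI: x̄ ± margin = 150 ± 1.8977
CI: (148.1023, 151.8977)

Answer: (148.1023, 151.8977)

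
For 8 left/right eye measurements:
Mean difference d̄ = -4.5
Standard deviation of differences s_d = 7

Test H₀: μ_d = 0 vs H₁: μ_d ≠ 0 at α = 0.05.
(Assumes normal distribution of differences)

Answer: t = -1.8183, fail to reject H₀

Derivation:
df = n - 1 = 7
SE = s_d/√n = 7/√8 = 2.4749
t = d̄/SE = -4.5/2.4749 = -1.8183
Critical value: t_{0.025,7} = ±2.365
p-value ≈ 0.1118
Decision: fail to reject H₀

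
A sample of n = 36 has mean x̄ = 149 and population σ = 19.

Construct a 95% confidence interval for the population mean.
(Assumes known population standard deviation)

Confidence level: 95%, α = 0.05
z_0.025 = 1.960
SE = σ/√n = 19/√36 = 3.1667
Margin of error = 1.960 × 3.1667 = 6.2067
CI: x̄ ± margin = 149 ± 6.2067
CI: (142.7933, 155.2067)

Answer: (142.7933, 155.2067)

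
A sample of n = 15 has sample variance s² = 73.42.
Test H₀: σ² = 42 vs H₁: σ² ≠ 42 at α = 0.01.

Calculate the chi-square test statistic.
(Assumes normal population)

df = n - 1 = 14
χ² = (n-1)s²/σ₀² = 14×73.42/42 = 24.4733
Critical values: χ²_{0.995,14} = 4.075, χ²_{0.005,14} = 31.319
Rejection region: χ² < 4.075 or χ² > 31.319
Decision: fail to reject H₀

Answer: χ² = 24.4733, fail to reject H₀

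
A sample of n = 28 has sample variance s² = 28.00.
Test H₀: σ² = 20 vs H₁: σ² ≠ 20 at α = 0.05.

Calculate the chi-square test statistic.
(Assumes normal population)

df = n - 1 = 27
χ² = (n-1)s²/σ₀² = 27×28.00/20 = 37.8000
Critical values: χ²_{0.975,27} = 14.573, χ²_{0.025,27} = 43.195
Rejection region: χ² < 14.573 or χ² > 43.195
Decision: fail to reject H₀

Answer: χ² = 37.8000, fail to reject H₀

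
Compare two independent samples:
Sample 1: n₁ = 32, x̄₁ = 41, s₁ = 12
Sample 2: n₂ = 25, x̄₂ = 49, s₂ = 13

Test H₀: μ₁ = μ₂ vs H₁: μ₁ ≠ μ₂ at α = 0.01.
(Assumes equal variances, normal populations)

Pooled variance: s²_p = [31×12² + 24×13²]/(55) = 154.9091
s_p = 12.4462
SE = s_p×√(1/n₁ + 1/n₂) = 12.4462×√(1/32 + 1/25) = 3.3222
t = (x̄₁ - x̄₂)/SE = (41 - 49)/3.3222 = -2.4080
df = 55, t-critical = ±2.668
Decision: fail to reject H₀

Answer: t = -2.4080, fail to reject H₀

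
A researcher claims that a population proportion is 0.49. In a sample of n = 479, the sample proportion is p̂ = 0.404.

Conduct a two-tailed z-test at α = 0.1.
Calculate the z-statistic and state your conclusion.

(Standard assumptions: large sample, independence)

Answer: z = -3.7652, reject H₀

Derivation:
H₀: p = 0.49, H₁: p ≠ 0.49
Standard error: SE = √(p₀(1-p₀)/n) = √(0.49×0.51/479) = 0.022841
z-statistic: z = (p̂ - p₀)/SE = (0.404 - 0.49)/0.022841 = -3.7652
Critical value: z_0.05 = ±1.645
p-value = 0.0002
Decision: reject H₀ at α = 0.1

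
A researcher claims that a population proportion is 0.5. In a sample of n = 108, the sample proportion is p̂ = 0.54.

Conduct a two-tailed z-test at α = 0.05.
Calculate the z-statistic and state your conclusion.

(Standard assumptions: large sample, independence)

H₀: p = 0.5, H₁: p ≠ 0.5
Standard error: SE = √(p₀(1-p₀)/n) = √(0.5×0.5/108) = 0.048113
z-statistic: z = (p̂ - p₀)/SE = (0.54 - 0.5)/0.048113 = 0.8314
Critical value: z_0.025 = ±1.960
p-value = 0.4057
Decision: fail to reject H₀ at α = 0.05

Answer: z = 0.8314, fail to reject H₀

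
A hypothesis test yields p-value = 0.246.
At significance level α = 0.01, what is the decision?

Compare p-value to α:
0.246 ≥ 0.01
Decision: fail to reject H₀

Answer: fail to reject H₀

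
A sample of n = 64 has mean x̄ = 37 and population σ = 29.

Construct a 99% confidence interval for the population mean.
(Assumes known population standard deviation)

Answer: (27.6620, 46.3380)

Derivation:
Confidence level: 99%, α = 0.01
z_0.005 = 2.576
SE = σ/√n = 29/√64 = 3.6250
Margin of error = 2.576 × 3.6250 = 9.3380
CI: x̄ ± margin = 37 ± 9.3380
CI: (27.6620, 46.3380)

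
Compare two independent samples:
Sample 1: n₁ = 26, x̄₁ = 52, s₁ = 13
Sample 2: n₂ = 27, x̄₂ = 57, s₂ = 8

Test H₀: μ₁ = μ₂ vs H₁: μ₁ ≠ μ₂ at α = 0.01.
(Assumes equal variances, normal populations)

Answer: t = -1.6934, fail to reject H₀

Derivation:
Pooled variance: s²_p = [25×13² + 26×8²]/(51) = 115.4706
s_p = 10.7457
SE = s_p×√(1/n₁ + 1/n₂) = 10.7457×√(1/26 + 1/27) = 2.9526
t = (x̄₁ - x̄₂)/SE = (52 - 57)/2.9526 = -1.6934
df = 51, t-critical = ±2.676
Decision: fail to reject H₀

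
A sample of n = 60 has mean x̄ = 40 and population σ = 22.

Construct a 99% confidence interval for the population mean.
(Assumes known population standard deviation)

Confidence level: 99%, α = 0.01
z_0.005 = 2.576
SE = σ/√n = 22/√60 = 2.8402
Margin of error = 2.576 × 2.8402 = 7.3164
CI: x̄ ± margin = 40 ± 7.3164
CI: (32.6836, 47.3164)

Answer: (32.6836, 47.3164)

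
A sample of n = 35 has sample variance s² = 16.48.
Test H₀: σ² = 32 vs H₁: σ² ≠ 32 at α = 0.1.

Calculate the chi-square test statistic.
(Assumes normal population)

df = n - 1 = 34
χ² = (n-1)s²/σ₀² = 34×16.48/32 = 17.5100
Critical values: χ²_{0.95,34} = 21.664, χ²_{0.05,34} = 48.602
Rejection region: χ² < 21.664 or χ² > 48.602
Decision: reject H₀

Answer: χ² = 17.5100, reject H₀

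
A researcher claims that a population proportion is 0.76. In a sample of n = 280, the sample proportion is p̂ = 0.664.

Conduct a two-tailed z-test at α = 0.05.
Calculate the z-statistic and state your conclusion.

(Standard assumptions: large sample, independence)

H₀: p = 0.76, H₁: p ≠ 0.76
Standard error: SE = √(p₀(1-p₀)/n) = √(0.76×0.24/280) = 0.025523
z-statistic: z = (p̂ - p₀)/SE = (0.664 - 0.76)/0.025523 = -3.7613
Critical value: z_0.025 = ±1.960
p-value = 0.0002
Decision: reject H₀ at α = 0.05

Answer: z = -3.7613, reject H₀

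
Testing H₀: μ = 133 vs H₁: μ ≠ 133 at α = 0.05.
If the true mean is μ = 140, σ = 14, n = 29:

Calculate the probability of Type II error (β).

Answer: β ≈ 0.2319

Derivation:
SE = σ/√n = 14/√29 = 2.5997
Critical values: μ₀ ± z_0.025×SE = 133 ± 1.960×2.5997
Acceptance region: (127.9046, 138.0954)
Under H₁ (μ = 140): z_high = (138.0954 - 140)/2.5997 = -0.7326, z_low = (127.9046 - 140)/2.5997 = -4.6526
β = P(not reject | H₁) = Φ(-0.7326) - Φ(-4.6526) ≈ 0.2319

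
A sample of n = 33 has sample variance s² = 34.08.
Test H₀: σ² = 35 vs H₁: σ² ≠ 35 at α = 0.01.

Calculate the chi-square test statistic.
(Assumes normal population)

df = n - 1 = 32
χ² = (n-1)s²/σ₀² = 32×34.08/35 = 31.1589
Critical values: χ²_{0.995,32} = 15.134, χ²_{0.005,32} = 56.328
Rejection region: χ² < 15.134 or χ² > 56.328
Decision: fail to reject H₀

Answer: χ² = 31.1589, fail to reject H₀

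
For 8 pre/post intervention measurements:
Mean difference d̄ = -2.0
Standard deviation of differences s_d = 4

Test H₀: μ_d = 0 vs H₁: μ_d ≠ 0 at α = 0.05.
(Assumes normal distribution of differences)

Answer: t = -1.4142, fail to reject H₀

Derivation:
df = n - 1 = 7
SE = s_d/√n = 4/√8 = 1.4142
t = d̄/SE = -2.0/1.4142 = -1.4142
Critical value: t_{0.025,7} = ±2.365
p-value ≈ 0.2002
Decision: fail to reject H₀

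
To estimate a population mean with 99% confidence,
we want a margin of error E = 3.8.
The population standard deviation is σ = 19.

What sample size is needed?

Answer: n = 166

Derivation:
z_0.005 = 2.576
n = (z×σ/E)² = (2.576×19/3.8)²
n = 165.8944
Round up: n = 166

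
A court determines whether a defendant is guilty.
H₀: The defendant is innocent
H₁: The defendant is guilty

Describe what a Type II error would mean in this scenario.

Answer: Acquitting a guilty person

Derivation:
Type I error: rejecting H₀ when it is actually true (false positive).
Type II error: failing to reject H₀ when H₁ is actually true (false negative).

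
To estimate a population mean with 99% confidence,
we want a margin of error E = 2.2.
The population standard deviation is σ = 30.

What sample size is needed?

z_0.005 = 2.576
n = (z×σ/E)² = (2.576×30/2.2)²
n = 1233.9253
Round up: n = 1234

Answer: n = 1234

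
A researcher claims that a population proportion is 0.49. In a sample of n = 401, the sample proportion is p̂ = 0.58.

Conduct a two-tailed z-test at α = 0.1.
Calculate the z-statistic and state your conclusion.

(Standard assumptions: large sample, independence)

H₀: p = 0.49, H₁: p ≠ 0.49
Standard error: SE = √(p₀(1-p₀)/n) = √(0.49×0.51/401) = 0.024964
z-statistic: z = (p̂ - p₀)/SE = (0.58 - 0.49)/0.024964 = 3.6052
Critical value: z_0.05 = ±1.645
p-value = 0.0003
Decision: reject H₀ at α = 0.1

Answer: z = 3.6052, reject H₀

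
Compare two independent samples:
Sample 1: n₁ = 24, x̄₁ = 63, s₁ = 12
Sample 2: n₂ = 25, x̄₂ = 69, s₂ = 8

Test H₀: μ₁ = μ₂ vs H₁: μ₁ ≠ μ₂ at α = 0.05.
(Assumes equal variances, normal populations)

Pooled variance: s²_p = [23×12² + 24×8²]/(47) = 103.1489
s_p = 10.1562
SE = s_p×√(1/n₁ + 1/n₂) = 10.1562×√(1/24 + 1/25) = 2.9024
t = (x̄₁ - x̄₂)/SE = (63 - 69)/2.9024 = -2.0673
df = 47, t-critical = ±2.012
Decision: reject H₀

Answer: t = -2.0673, reject H₀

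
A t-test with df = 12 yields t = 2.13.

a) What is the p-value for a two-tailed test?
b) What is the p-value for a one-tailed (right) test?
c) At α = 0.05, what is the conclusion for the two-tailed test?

Using t-distribution with df = 12:
a) Two-tailed: p = 2×P(T > 2.13) = 0.0546
b) One-tailed: p = P(T > 2.13) = 0.0273
c) 0.0546 ≥ 0.05, fail to reject H₀

Answer: a) 0.0546, b) 0.0273, c) fail to reject H₀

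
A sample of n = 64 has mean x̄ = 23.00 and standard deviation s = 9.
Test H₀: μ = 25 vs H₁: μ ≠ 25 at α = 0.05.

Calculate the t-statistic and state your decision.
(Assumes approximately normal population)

df = n - 1 = 63
SE = s/√n = 9/√64 = 1.1250
t = (x̄ - μ₀)/SE = (23.00 - 25)/1.1250 = -1.7778
Critical value: t_{0.025,63} = ±1.998
p-value ≈ 0.0803
Decision: fail to reject H₀

Answer: t = -1.7778, fail to reject H₀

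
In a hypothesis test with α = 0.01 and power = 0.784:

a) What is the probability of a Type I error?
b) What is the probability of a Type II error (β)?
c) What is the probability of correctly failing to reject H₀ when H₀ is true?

Answer: a) 0.01, b) 0.216, c) 0.99

Derivation:
a) Type I error probability = α = 0.01
b) Power = P(reject H₀ | H₁ true) = 1 - β = 0.784, so Type II error probability = β = 1 - Power = 0.216
c) P(fail to reject H₀ | H₀ true) = 1 - α = 0.99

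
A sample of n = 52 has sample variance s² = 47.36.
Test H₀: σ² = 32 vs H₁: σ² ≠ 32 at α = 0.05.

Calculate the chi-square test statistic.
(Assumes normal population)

Answer: χ² = 75.4800, reject H₀

Derivation:
df = n - 1 = 51
χ² = (n-1)s²/σ₀² = 51×47.36/32 = 75.4800
Critical values: χ²_{0.975,51} = 33.162, χ²_{0.025,51} = 72.616
Rejection region: χ² < 33.162 or χ² > 72.616
Decision: reject H₀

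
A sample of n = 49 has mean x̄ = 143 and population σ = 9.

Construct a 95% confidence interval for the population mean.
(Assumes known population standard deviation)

Answer: (140.4800, 145.5200)

Derivation:
Confidence level: 95%, α = 0.05
z_0.025 = 1.960
SE = σ/√n = 9/√49 = 1.2857
Margin of error = 1.960 × 1.2857 = 2.5200
CI: x̄ ± margin = 143 ± 2.5200
CI: (140.4800, 145.5200)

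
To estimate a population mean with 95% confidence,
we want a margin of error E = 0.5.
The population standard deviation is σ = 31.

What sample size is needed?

Answer: n = 14768

Derivation:
z_0.025 = 1.960
n = (z×σ/E)² = (1.960×31/0.5)²
n = 14767.1104
Round up: n = 14768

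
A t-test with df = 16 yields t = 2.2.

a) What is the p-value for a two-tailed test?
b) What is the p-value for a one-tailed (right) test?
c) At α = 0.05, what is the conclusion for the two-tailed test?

Answer: a) 0.0428, b) 0.0214, c) reject H₀

Derivation:
Using t-distribution with df = 16:
a) Two-tailed: p = 2×P(T > 2.2) = 0.0428
b) One-tailed: p = P(T > 2.2) = 0.0214
c) 0.0428 < 0.05, reject H₀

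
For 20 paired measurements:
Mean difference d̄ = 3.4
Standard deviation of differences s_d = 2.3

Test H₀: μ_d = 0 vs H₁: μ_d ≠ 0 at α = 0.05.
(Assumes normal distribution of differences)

Answer: t = 6.6109, reject H₀

Derivation:
df = n - 1 = 19
SE = s_d/√n = 2.3/√20 = 0.5143
t = d̄/SE = 3.4/0.5143 = 6.6109
Critical value: t_{0.025,19} = ±2.093
p-value < 0.0001
Decision: reject H₀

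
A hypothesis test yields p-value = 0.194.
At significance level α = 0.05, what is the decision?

Compare p-value to α:
0.194 ≥ 0.05
Decision: fail to reject H₀

Answer: fail to reject H₀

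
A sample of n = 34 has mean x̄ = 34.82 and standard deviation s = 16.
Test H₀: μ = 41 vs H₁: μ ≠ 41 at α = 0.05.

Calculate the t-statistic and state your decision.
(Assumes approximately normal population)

df = n - 1 = 33
SE = s/√n = 16/√34 = 2.7440
t = (x̄ - μ₀)/SE = (34.82 - 41)/2.7440 = -2.2522
Critical value: t_{0.025,33} = ±2.035
p-value ≈ 0.0311
Decision: reject H₀

Answer: t = -2.2522, reject H₀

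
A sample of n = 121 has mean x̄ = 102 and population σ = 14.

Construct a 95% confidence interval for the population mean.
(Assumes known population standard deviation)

Confidence level: 95%, α = 0.05
z_0.025 = 1.960
SE = σ/√n = 14/√121 = 1.2727
Margin of error = 1.960 × 1.2727 = 2.4945
CI: x̄ ± margin = 102 ± 2.4945
CI: (99.5055, 104.4945)

Answer: (99.5055, 104.4945)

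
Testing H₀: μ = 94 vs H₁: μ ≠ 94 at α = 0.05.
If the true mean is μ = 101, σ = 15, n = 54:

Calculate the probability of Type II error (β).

SE = σ/√n = 15/√54 = 2.0412
Critical values: μ₀ ± z_0.025×SE = 94 ± 1.960×2.0412
Acceptance region: (89.9992, 98.0008)
Under H₁ (μ = 101): z_high = (98.0008 - 101)/2.0412 = -1.4693, z_low = (89.9992 - 101)/2.0412 = -5.3894
β = P(not reject | H₁) = Φ(-1.4693) - Φ(-5.3894) ≈ 0.0709

Answer: β ≈ 0.0709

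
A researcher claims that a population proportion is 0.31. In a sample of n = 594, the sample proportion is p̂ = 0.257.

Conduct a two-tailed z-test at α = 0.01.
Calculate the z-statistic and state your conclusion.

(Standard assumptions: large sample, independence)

Answer: z = -2.7930, reject H₀

Derivation:
H₀: p = 0.31, H₁: p ≠ 0.31
Standard error: SE = √(p₀(1-p₀)/n) = √(0.31×0.69/594) = 0.018976
z-statistic: z = (p̂ - p₀)/SE = (0.257 - 0.31)/0.018976 = -2.7930
Critical value: z_0.005 = ±2.576
p-value = 0.0052
Decision: reject H₀ at α = 0.01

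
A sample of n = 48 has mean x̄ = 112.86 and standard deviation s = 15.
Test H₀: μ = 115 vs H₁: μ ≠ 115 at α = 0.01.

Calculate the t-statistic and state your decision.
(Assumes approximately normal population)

df = n - 1 = 47
SE = s/√n = 15/√48 = 2.1651
t = (x̄ - μ₀)/SE = (112.86 - 115)/2.1651 = -0.9884
Critical value: t_{0.005,47} = ±2.685
p-value ≈ 0.3280
Decision: fail to reject H₀

Answer: t = -0.9884, fail to reject H₀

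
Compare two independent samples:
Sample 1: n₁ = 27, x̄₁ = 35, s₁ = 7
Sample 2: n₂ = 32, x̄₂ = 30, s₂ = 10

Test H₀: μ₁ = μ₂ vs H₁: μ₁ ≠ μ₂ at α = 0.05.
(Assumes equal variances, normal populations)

Answer: t = 2.1843, reject H₀

Derivation:
Pooled variance: s²_p = [26×7² + 31×10²]/(57) = 76.7368
s_p = 8.7600
SE = s_p×√(1/n₁ + 1/n₂) = 8.7600×√(1/27 + 1/32) = 2.2891
t = (x̄₁ - x̄₂)/SE = (35 - 30)/2.2891 = 2.1843
df = 57, t-critical = ±2.002
Decision: reject H₀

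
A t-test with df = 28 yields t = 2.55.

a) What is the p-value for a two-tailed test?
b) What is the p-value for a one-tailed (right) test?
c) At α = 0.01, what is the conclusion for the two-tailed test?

Using t-distribution with df = 28:
a) Two-tailed: p = 2×P(T > 2.55) = 0.0165
b) One-tailed: p = P(T > 2.55) = 0.0083
c) 0.0165 ≥ 0.01, fail to reject H₀

Answer: a) 0.0165, b) 0.0083, c) fail to reject H₀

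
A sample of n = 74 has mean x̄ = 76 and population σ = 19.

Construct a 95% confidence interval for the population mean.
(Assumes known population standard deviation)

Confidence level: 95%, α = 0.05
z_0.025 = 1.960
SE = σ/√n = 19/√74 = 2.2087
Margin of error = 1.960 × 2.2087 = 4.3291
CI: x̄ ± margin = 76 ± 4.3291
CI: (71.6709, 80.3291)

Answer: (71.6709, 80.3291)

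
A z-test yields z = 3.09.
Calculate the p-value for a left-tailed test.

For z = 3.09:
p = P(Z < 3.09) = Φ(3.09) = 0.9990

Answer: p-value ≈ 0.9990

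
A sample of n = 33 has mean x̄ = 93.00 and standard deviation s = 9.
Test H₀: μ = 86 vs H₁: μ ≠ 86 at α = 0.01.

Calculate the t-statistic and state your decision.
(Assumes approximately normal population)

df = n - 1 = 32
SE = s/√n = 9/√33 = 1.5667
t = (x̄ - μ₀)/SE = (93.00 - 86)/1.5667 = 4.4680
Critical value: t_{0.005,32} = ±2.738
p-value ≈ 0.0001
Decision: reject H₀

Answer: t = 4.4680, reject H₀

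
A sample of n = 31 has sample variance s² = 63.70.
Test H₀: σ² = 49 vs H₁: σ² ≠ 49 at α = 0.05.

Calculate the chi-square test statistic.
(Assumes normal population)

df = n - 1 = 30
χ² = (n-1)s²/σ₀² = 30×63.70/49 = 39.0000
Critical values: χ²_{0.975,30} = 16.791, χ²_{0.025,30} = 46.979
Rejection region: χ² < 16.791 or χ² > 46.979
Decision: fail to reject H₀

Answer: χ² = 39.0000, fail to reject H₀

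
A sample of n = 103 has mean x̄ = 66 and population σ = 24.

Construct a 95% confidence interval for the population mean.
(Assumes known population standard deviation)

Confidence level: 95%, α = 0.05
z_0.025 = 1.960
SE = σ/√n = 24/√103 = 2.3648
Margin of error = 1.960 × 2.3648 = 4.6350
CI: x̄ ± margin = 66 ± 4.6350
CI: (61.3650, 70.6350)

Answer: (61.3650, 70.6350)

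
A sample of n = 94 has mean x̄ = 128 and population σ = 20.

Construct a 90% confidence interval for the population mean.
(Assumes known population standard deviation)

Answer: (124.6067, 131.3933)

Derivation:
Confidence level: 90%, α = 0.1
z_0.05 = 1.645
SE = σ/√n = 20/√94 = 2.0628
Margin of error = 1.645 × 2.0628 = 3.3933
CI: x̄ ± margin = 128 ± 3.3933
CI: (124.6067, 131.3933)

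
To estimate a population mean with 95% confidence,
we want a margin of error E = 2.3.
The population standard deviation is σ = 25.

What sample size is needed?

z_0.025 = 1.960
n = (z×σ/E)² = (1.960×25/2.3)²
n = 453.8752
Round up: n = 454

Answer: n = 454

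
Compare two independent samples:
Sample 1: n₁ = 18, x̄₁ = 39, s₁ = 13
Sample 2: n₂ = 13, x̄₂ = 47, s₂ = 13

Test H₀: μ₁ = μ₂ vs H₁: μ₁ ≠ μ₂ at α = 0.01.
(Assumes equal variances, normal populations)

Answer: t = -1.6907, fail to reject H₀

Derivation:
Pooled variance: s²_p = [17×13² + 12×13²]/(29) = 169.0000
s_p = 13.0000
SE = s_p×√(1/n₁ + 1/n₂) = 13.0000×√(1/18 + 1/13) = 4.7317
t = (x̄₁ - x̄₂)/SE = (39 - 47)/4.7317 = -1.6907
df = 29, t-critical = ±2.756
Decision: fail to reject H₀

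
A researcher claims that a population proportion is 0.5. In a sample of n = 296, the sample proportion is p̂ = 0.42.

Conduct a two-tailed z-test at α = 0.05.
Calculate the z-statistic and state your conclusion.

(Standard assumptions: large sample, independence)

Answer: z = -2.7527, reject H₀

Derivation:
H₀: p = 0.5, H₁: p ≠ 0.5
Standard error: SE = √(p₀(1-p₀)/n) = √(0.5×0.5/296) = 0.029062
z-statistic: z = (p̂ - p₀)/SE = (0.42 - 0.5)/0.029062 = -2.7527
Critical value: z_0.025 = ±1.960
p-value = 0.0059
Decision: reject H₀ at α = 0.05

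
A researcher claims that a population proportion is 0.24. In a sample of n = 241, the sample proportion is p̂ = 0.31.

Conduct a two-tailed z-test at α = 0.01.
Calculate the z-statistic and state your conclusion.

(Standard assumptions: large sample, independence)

H₀: p = 0.24, H₁: p ≠ 0.24
Standard error: SE = √(p₀(1-p₀)/n) = √(0.24×0.76/241) = 0.027511
z-statistic: z = (p̂ - p₀)/SE = (0.31 - 0.24)/0.027511 = 2.5444
Critical value: z_0.005 = ±2.576
p-value = 0.0109
Decision: fail to reject H₀ at α = 0.01

Answer: z = 2.5444, fail to reject H₀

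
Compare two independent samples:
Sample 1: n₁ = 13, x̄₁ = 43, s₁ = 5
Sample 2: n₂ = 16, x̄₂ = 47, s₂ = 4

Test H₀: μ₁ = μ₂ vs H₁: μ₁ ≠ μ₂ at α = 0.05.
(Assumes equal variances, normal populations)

Answer: t = -2.3954, reject H₀

Derivation:
Pooled variance: s²_p = [12×5² + 15×4²]/(27) = 20.0000
s_p = 4.4721
SE = s_p×√(1/n₁ + 1/n₂) = 4.4721×√(1/13 + 1/16) = 1.6699
t = (x̄₁ - x̄₂)/SE = (43 - 47)/1.6699 = -2.3954
df = 27, t-critical = ±2.052
Decision: reject H₀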